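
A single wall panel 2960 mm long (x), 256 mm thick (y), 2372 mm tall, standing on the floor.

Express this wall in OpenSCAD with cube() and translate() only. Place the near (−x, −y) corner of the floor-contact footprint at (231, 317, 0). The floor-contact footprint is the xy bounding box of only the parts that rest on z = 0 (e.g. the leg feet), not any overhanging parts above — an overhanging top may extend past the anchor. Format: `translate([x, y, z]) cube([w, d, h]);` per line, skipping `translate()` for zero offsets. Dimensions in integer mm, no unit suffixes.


translate([231, 317, 0]) cube([2960, 256, 2372]);


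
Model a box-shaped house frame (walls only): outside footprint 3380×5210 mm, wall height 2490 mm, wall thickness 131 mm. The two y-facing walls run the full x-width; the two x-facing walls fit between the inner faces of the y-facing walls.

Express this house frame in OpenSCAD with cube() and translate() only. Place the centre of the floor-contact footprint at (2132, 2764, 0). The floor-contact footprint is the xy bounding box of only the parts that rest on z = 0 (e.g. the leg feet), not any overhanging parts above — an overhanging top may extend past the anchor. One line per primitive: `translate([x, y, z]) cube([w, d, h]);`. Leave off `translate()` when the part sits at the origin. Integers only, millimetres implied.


translate([442, 159, 0]) cube([3380, 131, 2490]);
translate([442, 5238, 0]) cube([3380, 131, 2490]);
translate([442, 290, 0]) cube([131, 4948, 2490]);
translate([3691, 290, 0]) cube([131, 4948, 2490]);


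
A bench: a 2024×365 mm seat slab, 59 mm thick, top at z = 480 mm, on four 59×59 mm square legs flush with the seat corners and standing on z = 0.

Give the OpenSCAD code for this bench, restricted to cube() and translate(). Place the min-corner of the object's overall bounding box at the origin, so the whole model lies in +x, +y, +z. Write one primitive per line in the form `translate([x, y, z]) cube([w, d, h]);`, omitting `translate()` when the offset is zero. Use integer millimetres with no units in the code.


// leg_h = 480 − 59 = 421
translate([0, 0, 421]) cube([2024, 365, 59]);
cube([59, 59, 421]);
translate([0, 306, 0]) cube([59, 59, 421]);
translate([1965, 0, 0]) cube([59, 59, 421]);
translate([1965, 306, 0]) cube([59, 59, 421]);


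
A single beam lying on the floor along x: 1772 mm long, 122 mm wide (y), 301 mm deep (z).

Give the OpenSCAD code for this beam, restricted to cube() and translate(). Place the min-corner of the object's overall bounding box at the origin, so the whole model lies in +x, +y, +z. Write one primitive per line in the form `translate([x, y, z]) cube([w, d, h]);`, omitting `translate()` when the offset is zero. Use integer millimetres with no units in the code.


cube([1772, 122, 301]);


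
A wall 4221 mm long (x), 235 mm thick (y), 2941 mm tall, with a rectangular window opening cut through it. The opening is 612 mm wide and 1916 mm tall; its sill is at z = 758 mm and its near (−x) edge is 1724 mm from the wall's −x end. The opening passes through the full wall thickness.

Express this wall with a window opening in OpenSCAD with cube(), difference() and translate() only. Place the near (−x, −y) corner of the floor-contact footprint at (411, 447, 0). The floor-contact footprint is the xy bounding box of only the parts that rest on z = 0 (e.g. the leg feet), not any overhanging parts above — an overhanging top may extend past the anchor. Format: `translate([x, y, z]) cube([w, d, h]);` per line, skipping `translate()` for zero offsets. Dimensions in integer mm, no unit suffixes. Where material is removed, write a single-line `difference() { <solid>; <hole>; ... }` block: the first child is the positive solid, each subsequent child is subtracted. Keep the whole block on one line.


difference() { translate([411, 447, 0]) cube([4221, 235, 2941]); translate([2135, 447, 758]) cube([612, 235, 1916]); }


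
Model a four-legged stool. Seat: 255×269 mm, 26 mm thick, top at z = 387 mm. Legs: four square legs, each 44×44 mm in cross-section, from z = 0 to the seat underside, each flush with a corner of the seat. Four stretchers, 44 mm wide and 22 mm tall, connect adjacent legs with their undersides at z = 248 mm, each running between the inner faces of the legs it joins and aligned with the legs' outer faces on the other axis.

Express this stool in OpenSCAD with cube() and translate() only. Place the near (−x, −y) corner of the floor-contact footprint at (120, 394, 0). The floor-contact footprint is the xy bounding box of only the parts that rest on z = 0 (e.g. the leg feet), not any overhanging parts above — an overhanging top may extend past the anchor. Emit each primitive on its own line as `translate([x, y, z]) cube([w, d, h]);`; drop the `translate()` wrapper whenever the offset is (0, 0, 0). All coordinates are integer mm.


translate([120, 394, 361]) cube([255, 269, 26]);
translate([120, 394, 0]) cube([44, 44, 361]);
translate([331, 394, 0]) cube([44, 44, 361]);
translate([120, 619, 0]) cube([44, 44, 361]);
translate([331, 619, 0]) cube([44, 44, 361]);
translate([164, 394, 248]) cube([167, 44, 22]);
translate([164, 619, 248]) cube([167, 44, 22]);
translate([120, 438, 248]) cube([44, 181, 22]);
translate([331, 438, 248]) cube([44, 181, 22]);


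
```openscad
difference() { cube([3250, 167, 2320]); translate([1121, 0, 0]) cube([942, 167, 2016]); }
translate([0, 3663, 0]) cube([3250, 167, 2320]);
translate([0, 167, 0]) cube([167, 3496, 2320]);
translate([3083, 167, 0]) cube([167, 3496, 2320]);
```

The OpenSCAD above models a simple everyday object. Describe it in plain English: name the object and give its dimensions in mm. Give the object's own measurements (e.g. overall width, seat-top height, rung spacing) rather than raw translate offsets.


A single room: four walls, each 2320 mm tall and 167 mm thick, enclosing an outside footprint 3250×3830 mm (x × y), no floor or roof. The front and back walls (−y and +y sides) run the full x-width; the side walls fit between their inner faces. A door opening 942 mm wide and 2016 mm tall is cut through the front wall from the floor up, its −x edge 1121 mm from the wall's −x end.


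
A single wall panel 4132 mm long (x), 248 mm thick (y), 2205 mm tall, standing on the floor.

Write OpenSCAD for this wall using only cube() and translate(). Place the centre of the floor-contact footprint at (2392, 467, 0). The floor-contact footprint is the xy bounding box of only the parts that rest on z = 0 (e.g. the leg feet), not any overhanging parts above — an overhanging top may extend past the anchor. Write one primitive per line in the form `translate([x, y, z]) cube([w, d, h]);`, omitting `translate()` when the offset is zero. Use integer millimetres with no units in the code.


translate([326, 343, 0]) cube([4132, 248, 2205]);


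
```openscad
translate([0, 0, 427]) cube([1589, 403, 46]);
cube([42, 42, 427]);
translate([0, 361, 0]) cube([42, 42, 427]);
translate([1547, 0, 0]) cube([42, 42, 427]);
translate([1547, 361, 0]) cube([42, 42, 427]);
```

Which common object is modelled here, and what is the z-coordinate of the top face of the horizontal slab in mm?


A bench. The seat-top height is 473 mm.

A long slab on four corner posts — a bench. The slab sits at z = 427 with thickness 46, so the top is 427 + 46 = 473 mm.


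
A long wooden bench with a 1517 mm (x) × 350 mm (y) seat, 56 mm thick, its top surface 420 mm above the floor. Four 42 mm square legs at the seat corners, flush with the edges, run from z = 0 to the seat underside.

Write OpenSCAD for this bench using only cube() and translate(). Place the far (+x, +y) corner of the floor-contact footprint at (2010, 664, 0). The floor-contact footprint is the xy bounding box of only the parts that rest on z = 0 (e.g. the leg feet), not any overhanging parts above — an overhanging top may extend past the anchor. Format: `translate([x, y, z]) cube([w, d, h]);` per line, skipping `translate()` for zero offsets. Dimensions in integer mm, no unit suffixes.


// leg_h = 420 − 56 = 364
translate([493, 314, 364]) cube([1517, 350, 56]);
translate([493, 314, 0]) cube([42, 42, 364]);
translate([493, 622, 0]) cube([42, 42, 364]);
translate([1968, 314, 0]) cube([42, 42, 364]);
translate([1968, 622, 0]) cube([42, 42, 364]);


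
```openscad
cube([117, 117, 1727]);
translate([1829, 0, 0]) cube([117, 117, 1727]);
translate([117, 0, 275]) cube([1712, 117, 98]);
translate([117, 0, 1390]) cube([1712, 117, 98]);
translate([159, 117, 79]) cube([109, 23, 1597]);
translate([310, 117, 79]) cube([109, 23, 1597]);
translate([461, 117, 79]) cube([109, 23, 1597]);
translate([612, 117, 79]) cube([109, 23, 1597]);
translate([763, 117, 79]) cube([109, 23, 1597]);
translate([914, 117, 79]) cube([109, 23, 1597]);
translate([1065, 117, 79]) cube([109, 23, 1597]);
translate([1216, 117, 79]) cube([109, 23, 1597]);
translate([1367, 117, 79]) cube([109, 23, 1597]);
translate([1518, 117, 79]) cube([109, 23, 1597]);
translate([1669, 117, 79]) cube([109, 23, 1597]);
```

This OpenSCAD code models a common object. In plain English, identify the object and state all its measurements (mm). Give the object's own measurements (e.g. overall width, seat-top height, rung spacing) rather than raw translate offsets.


A fence section. Two 117×117 mm posts, 1727 mm tall, stand on the floor with a clear span of 1712 mm between their inner faces. Two horizontal rails of 117×98 mm section span the gap between the posts with their undersides at z = 275 mm and z = 1390 mm, flush with the posts' −y face. 11 pickets, each 109 mm wide, 23 mm thick and 1597 mm tall, are fixed to the +y face of the rails with their bottoms at z = 79 mm, spaced across the span with a 42 mm gap after the −x post and between neighbouring pickets, with 51 mm left before the +x post.


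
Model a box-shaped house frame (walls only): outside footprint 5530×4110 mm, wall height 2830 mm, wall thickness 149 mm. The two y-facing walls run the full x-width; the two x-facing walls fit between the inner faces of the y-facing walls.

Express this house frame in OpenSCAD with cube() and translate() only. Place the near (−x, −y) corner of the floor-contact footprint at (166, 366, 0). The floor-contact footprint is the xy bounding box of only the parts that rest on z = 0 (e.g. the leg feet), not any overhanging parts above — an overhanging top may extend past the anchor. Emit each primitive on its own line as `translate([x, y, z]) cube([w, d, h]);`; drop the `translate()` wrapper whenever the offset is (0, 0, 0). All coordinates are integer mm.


translate([166, 366, 0]) cube([5530, 149, 2830]);
translate([166, 4327, 0]) cube([5530, 149, 2830]);
translate([166, 515, 0]) cube([149, 3812, 2830]);
translate([5547, 515, 0]) cube([149, 3812, 2830]);


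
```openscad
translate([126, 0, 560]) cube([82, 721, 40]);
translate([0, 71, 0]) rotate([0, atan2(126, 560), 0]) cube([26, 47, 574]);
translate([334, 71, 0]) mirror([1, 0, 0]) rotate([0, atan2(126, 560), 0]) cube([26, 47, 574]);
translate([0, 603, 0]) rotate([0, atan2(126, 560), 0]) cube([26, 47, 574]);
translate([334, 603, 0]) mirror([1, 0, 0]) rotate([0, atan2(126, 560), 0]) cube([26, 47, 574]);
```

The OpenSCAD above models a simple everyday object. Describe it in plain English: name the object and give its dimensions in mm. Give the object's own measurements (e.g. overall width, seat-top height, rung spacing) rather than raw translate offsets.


A sawhorse. A 82×721×40 mm beam (x, y, z) sits on two A-frame leg pairs. Each pair is two raked legs of 26×47 mm section (47 mm along y) splaying symmetrically in x. Each leg rises 560 mm vertically over 126 mm of horizontal reach and is 574 mm long along its own axis. Every leg's outer bottom edge rests on the floor and its outer top edge meets a bottom edge of the beam — the left legs (tilting toward +x) meet the beam's −x bottom edge, the right legs (their mirror images, tilting toward −x) meet its +x bottom edge — so the leg tops tuck under the beam, the beam's underside is 560 mm above the floor, and the feet are 334 mm apart outside-to-outside with the beam centred between them. The two leg pairs are set in 71 mm from either end of the beam.


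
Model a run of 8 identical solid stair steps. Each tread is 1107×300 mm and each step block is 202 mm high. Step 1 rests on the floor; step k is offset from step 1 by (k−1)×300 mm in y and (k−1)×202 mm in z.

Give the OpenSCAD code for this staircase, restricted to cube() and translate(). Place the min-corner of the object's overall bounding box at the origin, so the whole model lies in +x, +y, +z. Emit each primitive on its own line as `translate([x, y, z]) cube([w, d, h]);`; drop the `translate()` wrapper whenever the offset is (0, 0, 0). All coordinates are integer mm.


cube([1107, 300, 202]);
translate([0, 300, 202]) cube([1107, 300, 202]);
translate([0, 600, 404]) cube([1107, 300, 202]);
translate([0, 900, 606]) cube([1107, 300, 202]);
translate([0, 1200, 808]) cube([1107, 300, 202]);
translate([0, 1500, 1010]) cube([1107, 300, 202]);
translate([0, 1800, 1212]) cube([1107, 300, 202]);
translate([0, 2100, 1414]) cube([1107, 300, 202]);


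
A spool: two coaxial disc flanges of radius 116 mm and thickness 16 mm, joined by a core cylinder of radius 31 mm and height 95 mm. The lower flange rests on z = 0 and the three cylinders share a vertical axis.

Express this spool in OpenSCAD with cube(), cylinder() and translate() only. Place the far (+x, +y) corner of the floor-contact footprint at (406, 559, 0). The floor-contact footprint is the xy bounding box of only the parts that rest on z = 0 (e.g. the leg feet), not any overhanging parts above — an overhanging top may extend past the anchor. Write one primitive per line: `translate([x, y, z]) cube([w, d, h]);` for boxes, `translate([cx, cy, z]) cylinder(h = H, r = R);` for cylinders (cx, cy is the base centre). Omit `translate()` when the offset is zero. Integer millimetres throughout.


translate([290, 443, 0]) cylinder(h = 16, r = 116);
translate([290, 443, 16]) cylinder(h = 95, r = 31);
translate([290, 443, 111]) cylinder(h = 16, r = 116);


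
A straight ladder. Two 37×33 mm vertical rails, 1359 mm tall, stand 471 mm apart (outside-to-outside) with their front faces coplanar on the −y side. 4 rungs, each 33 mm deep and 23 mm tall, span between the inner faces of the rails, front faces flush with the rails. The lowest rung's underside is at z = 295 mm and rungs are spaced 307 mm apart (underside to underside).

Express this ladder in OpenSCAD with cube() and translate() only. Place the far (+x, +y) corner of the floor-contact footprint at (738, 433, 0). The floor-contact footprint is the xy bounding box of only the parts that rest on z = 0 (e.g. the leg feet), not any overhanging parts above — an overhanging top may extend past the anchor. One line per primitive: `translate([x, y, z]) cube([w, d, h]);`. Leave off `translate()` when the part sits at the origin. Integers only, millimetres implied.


translate([267, 400, 0]) cube([37, 33, 1359]);
translate([701, 400, 0]) cube([37, 33, 1359]);
translate([304, 400, 295]) cube([397, 33, 23]);
translate([304, 400, 602]) cube([397, 33, 23]);
translate([304, 400, 909]) cube([397, 33, 23]);
translate([304, 400, 1216]) cube([397, 33, 23]);


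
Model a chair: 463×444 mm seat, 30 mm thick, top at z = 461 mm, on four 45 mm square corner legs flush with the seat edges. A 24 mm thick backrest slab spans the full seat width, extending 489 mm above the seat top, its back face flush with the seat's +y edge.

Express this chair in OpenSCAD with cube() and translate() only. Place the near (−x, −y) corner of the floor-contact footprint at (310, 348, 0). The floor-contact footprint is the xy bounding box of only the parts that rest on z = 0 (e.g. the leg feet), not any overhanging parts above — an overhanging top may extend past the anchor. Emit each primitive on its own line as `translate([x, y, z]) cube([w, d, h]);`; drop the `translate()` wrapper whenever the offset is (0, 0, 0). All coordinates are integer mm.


translate([310, 348, 431]) cube([463, 444, 30]);
translate([310, 348, 0]) cube([45, 45, 431]);
translate([728, 348, 0]) cube([45, 45, 431]);
translate([310, 747, 0]) cube([45, 45, 431]);
translate([728, 747, 0]) cube([45, 45, 431]);
translate([310, 768, 461]) cube([463, 24, 489]);


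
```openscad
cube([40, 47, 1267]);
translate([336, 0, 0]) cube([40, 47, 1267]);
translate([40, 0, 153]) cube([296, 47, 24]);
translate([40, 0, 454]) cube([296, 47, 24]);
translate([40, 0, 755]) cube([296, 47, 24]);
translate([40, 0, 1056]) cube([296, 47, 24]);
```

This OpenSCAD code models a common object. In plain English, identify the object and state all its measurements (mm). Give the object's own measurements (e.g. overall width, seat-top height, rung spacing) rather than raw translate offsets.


A straight ladder. Two 40×47 mm vertical rails, 1267 mm tall, stand 376 mm apart (outside-to-outside) with their front faces coplanar on the −y side. 4 rungs, each 47 mm deep and 24 mm tall, span between the inner faces of the rails, front faces flush with the rails. The lowest rung's underside is at z = 153 mm and rungs are spaced 301 mm apart (underside to underside).


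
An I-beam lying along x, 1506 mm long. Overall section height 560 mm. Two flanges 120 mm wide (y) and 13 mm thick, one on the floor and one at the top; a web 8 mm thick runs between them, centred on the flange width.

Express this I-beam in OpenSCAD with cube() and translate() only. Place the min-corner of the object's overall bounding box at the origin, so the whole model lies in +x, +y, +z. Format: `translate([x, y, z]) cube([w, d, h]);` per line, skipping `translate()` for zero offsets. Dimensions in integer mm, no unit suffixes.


cube([1506, 120, 13]);
translate([0, 56, 13]) cube([1506, 8, 534]);
translate([0, 0, 547]) cube([1506, 120, 13]);


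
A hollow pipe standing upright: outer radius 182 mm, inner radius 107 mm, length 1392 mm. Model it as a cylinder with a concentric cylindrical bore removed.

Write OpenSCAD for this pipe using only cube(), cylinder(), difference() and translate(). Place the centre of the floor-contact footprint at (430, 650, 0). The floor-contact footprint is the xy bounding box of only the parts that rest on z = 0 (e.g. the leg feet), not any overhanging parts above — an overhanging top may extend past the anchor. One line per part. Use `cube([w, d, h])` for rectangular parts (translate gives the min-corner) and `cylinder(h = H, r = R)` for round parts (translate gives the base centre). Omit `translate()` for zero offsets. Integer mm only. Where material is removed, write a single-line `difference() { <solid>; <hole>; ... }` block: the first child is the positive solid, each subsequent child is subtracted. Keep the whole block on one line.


difference() { translate([430, 650, 0]) cylinder(h = 1392, r = 182); translate([430, 650, 0]) cylinder(h = 1392, r = 107); }


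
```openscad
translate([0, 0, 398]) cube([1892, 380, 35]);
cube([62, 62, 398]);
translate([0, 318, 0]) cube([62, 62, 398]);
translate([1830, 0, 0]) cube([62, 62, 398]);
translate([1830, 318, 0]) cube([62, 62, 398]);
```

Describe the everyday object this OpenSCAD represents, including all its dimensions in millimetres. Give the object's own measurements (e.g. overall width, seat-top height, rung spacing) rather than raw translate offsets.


A bench: a 1892×380 mm seat slab, 35 mm thick, top at z = 433 mm, on four 62×62 mm square legs flush with the seat corners and standing on z = 0.


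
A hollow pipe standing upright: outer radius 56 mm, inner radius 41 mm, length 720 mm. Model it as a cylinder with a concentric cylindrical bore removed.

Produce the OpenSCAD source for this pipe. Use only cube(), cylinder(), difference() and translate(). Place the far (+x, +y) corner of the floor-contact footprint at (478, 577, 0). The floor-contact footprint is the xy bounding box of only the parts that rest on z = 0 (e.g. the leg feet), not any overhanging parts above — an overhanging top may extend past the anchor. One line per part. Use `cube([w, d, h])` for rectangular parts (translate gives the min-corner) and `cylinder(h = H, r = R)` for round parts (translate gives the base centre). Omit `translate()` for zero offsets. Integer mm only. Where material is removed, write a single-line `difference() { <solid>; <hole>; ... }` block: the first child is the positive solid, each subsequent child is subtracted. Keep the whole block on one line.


difference() { translate([422, 521, 0]) cylinder(h = 720, r = 56); translate([422, 521, 0]) cylinder(h = 720, r = 41); }


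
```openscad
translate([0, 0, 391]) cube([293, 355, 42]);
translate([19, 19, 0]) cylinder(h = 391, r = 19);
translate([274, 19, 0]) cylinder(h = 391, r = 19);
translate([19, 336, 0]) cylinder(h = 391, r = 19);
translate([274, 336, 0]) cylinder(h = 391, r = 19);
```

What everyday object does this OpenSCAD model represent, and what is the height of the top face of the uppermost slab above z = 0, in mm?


A stool. The seat height is 433 mm.

A 293×355×42 slab at z = 391 on four corner cylinders — a stool. The seat top is 391 + 42 = 433 mm.


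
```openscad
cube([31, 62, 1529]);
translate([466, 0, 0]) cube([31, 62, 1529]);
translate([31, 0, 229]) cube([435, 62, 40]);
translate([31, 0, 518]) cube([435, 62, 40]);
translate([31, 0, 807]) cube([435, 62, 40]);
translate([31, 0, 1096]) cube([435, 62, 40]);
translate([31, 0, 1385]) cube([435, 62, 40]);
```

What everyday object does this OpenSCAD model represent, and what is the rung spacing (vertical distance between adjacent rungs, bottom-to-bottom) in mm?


A ladder. The rung spacing is 289 mm.

Two tall 31×62 posts with 5 short bars between them — a ladder. Adjacent rungs sit at z = 229 and z = 518, so the spacing is 518 − 229 = 289 mm.


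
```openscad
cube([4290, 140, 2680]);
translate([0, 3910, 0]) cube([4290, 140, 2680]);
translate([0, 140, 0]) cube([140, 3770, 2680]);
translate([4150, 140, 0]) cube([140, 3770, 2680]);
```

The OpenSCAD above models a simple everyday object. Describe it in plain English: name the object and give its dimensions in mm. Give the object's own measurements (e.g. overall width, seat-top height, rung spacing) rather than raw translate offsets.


The wall frame of a small rectangular building: four walls, each 2680 mm tall and 140 mm thick, enclosing a footprint 4290 mm (x) by 4050 mm (y) outside-to-outside, with no floor or roof. The front and back walls (the −y and +y sides) span the full width; the two side walls fit between them.


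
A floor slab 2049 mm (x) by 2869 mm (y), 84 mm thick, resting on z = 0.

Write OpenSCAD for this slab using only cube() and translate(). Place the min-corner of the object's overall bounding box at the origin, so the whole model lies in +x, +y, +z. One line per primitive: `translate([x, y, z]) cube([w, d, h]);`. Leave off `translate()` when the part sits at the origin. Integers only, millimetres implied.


cube([2049, 2869, 84]);


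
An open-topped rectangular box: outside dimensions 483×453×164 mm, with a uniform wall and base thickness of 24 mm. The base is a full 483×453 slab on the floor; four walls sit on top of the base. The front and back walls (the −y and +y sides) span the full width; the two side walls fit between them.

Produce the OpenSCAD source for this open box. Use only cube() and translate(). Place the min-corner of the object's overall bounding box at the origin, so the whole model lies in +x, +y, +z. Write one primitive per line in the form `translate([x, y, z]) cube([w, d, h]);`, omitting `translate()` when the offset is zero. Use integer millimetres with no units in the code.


cube([483, 453, 24]);
translate([0, 0, 24]) cube([483, 24, 140]);
translate([0, 429, 24]) cube([483, 24, 140]);
translate([0, 24, 24]) cube([24, 405, 140]);
translate([459, 24, 24]) cube([24, 405, 140]);


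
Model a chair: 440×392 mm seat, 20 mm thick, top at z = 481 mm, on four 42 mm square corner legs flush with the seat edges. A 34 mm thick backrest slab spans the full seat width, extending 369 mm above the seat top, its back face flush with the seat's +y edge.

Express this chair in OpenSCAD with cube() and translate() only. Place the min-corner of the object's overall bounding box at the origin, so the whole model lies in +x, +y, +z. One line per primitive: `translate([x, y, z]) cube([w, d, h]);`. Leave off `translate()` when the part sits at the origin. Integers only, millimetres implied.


translate([0, 0, 461]) cube([440, 392, 20]);
cube([42, 42, 461]);
translate([398, 0, 0]) cube([42, 42, 461]);
translate([0, 350, 0]) cube([42, 42, 461]);
translate([398, 350, 0]) cube([42, 42, 461]);
translate([0, 358, 481]) cube([440, 34, 369]);


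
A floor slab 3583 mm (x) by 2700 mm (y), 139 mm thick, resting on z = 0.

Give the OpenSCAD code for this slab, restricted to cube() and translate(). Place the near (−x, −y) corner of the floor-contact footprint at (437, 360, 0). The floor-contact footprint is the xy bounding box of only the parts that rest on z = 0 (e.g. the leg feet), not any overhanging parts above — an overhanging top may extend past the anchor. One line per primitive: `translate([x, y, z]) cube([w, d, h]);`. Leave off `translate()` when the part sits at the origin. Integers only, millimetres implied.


translate([437, 360, 0]) cube([3583, 2700, 139]);


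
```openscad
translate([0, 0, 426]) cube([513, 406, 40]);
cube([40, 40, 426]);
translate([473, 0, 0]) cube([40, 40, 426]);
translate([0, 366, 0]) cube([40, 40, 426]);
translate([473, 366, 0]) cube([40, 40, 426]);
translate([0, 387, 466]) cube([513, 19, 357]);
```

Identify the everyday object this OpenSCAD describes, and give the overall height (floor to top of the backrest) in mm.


A chair. The overall height is 823 mm.

A slab on four corner posts with a tall panel at the back — a chair. The seat slab sits at z = 426 with thickness 40, and the 357 mm backrest starts at the seat top, so the overall height is 426 + 40 + 357 = 823 mm.


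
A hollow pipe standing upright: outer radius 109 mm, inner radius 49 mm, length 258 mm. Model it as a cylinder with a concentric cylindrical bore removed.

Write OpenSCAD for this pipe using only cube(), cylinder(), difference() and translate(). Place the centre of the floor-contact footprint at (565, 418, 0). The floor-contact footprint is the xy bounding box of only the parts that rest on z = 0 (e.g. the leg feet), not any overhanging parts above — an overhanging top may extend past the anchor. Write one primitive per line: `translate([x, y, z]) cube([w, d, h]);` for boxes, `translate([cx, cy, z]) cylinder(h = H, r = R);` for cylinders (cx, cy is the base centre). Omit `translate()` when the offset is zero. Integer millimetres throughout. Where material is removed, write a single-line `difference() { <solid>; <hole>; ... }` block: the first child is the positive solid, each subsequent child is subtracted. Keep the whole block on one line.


difference() { translate([565, 418, 0]) cylinder(h = 258, r = 109); translate([565, 418, 0]) cylinder(h = 258, r = 49); }


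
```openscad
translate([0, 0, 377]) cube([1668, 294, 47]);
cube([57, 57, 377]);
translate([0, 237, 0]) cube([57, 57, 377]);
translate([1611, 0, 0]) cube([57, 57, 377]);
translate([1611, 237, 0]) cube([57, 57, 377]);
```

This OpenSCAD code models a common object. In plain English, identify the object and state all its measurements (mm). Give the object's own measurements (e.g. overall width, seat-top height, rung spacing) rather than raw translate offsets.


A long wooden bench with a 1668 mm (x) × 294 mm (y) seat, 47 mm thick, its top surface 424 mm above the floor. Four 57 mm square legs at the seat corners, flush with the edges, run from z = 0 to the seat underside.


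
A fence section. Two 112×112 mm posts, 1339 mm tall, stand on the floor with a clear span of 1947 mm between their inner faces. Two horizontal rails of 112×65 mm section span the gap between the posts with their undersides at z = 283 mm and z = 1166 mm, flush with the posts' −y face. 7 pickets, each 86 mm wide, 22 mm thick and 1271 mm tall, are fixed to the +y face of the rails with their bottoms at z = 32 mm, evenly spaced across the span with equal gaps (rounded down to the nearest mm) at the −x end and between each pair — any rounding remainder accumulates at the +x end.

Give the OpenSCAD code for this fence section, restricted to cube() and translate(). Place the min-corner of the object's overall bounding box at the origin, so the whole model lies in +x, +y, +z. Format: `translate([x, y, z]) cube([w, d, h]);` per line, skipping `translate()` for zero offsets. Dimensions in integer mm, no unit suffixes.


cube([112, 112, 1339]);
translate([2059, 0, 0]) cube([112, 112, 1339]);
translate([112, 0, 283]) cube([1947, 112, 65]);
translate([112, 0, 1166]) cube([1947, 112, 65]);
translate([280, 112, 32]) cube([86, 22, 1271]);
translate([534, 112, 32]) cube([86, 22, 1271]);
translate([788, 112, 32]) cube([86, 22, 1271]);
translate([1042, 112, 32]) cube([86, 22, 1271]);
translate([1296, 112, 32]) cube([86, 22, 1271]);
translate([1550, 112, 32]) cube([86, 22, 1271]);
translate([1804, 112, 32]) cube([86, 22, 1271]);


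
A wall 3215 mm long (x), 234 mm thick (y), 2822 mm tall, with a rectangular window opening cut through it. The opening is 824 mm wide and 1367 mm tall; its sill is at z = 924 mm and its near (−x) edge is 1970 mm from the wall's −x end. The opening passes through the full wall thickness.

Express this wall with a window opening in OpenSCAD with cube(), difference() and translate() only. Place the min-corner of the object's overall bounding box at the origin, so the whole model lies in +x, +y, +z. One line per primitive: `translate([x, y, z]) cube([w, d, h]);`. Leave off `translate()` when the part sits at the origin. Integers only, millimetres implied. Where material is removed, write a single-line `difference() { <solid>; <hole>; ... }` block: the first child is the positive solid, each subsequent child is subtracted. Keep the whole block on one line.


difference() { cube([3215, 234, 2822]); translate([1970, 0, 924]) cube([824, 234, 1367]); }


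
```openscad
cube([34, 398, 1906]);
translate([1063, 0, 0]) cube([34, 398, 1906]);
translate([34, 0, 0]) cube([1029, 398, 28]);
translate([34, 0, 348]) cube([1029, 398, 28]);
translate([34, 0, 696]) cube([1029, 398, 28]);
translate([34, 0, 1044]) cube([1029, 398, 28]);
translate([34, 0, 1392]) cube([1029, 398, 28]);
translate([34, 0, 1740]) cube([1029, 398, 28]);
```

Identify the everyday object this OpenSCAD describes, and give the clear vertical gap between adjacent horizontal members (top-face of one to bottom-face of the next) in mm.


A bookshelf. The clear shelf gap is 320 mm.

Two tall side panels with 6 horizontal boards between them — a bookshelf. The first two shelf undersides are at z = 0 and z = 348; with shelf thickness 28, the clear gap is 348 − 0 − 28 = 320 mm.


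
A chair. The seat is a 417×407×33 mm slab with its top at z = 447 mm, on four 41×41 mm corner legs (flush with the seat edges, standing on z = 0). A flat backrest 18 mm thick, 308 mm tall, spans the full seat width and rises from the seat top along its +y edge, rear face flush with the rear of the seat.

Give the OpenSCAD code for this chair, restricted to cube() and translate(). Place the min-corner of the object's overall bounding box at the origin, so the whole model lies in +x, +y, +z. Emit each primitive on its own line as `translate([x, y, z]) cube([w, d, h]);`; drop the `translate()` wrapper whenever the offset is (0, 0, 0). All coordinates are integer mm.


// leg_h = 447 - 33 = 414
translate([0, 0, 414]) cube([417, 407, 33]);
cube([41, 41, 414]);
translate([376, 0, 0]) cube([41, 41, 414]);
translate([0, 366, 0]) cube([41, 41, 414]);
translate([376, 366, 0]) cube([41, 41, 414]);
translate([0, 389, 447]) cube([417, 18, 308]);


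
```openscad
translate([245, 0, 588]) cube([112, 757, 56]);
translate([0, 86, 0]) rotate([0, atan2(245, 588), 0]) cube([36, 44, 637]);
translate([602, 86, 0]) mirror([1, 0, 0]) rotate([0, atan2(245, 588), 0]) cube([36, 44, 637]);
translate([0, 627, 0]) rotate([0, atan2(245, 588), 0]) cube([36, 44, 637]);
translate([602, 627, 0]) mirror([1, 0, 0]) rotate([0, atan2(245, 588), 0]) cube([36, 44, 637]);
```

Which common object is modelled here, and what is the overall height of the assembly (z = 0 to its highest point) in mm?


A sawhorse. The overall height is 644 mm.

A beam across two mirrored pairs of raked legs — a sawhorse. The beam's underside is at z = 588 (matching the legs' vertical rise in atan2(245, 588)) and the beam is 56 mm tall, so its top is at 588 + 56 = 644 mm. The raked legs top out at the beam's underside, so that is the highest point.


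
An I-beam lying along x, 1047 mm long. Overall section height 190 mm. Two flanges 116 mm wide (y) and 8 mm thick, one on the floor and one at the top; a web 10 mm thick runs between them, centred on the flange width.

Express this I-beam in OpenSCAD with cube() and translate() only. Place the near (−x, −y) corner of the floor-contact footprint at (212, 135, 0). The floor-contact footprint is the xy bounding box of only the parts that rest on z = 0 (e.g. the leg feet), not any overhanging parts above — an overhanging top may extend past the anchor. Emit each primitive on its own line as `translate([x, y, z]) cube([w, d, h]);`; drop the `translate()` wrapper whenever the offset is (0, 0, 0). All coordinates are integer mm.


translate([212, 135, 0]) cube([1047, 116, 8]);
translate([212, 188, 8]) cube([1047, 10, 174]);
translate([212, 135, 182]) cube([1047, 116, 8]);


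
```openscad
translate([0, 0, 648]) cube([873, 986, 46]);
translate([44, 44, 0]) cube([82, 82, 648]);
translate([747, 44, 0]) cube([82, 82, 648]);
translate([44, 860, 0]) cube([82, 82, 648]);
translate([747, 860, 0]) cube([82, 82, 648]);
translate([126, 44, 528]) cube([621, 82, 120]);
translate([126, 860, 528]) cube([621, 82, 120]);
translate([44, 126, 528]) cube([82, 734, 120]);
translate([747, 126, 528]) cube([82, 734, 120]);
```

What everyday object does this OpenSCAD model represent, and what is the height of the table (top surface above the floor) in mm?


A table. The table height is 694 mm.

A 873×986×46 slab sits at z = 648 on four 82 mm square posts — a table. The top surface is at 648 + 46 = 694 mm.


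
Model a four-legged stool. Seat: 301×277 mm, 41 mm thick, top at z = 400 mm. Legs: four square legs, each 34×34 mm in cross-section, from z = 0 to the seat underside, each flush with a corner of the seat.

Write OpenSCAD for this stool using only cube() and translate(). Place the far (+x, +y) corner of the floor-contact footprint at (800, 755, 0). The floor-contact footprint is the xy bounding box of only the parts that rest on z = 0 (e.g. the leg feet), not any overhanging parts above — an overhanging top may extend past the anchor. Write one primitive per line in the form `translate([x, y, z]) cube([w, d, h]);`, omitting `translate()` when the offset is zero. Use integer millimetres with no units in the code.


translate([499, 478, 359]) cube([301, 277, 41]);
translate([499, 478, 0]) cube([34, 34, 359]);
translate([766, 478, 0]) cube([34, 34, 359]);
translate([499, 721, 0]) cube([34, 34, 359]);
translate([766, 721, 0]) cube([34, 34, 359]);


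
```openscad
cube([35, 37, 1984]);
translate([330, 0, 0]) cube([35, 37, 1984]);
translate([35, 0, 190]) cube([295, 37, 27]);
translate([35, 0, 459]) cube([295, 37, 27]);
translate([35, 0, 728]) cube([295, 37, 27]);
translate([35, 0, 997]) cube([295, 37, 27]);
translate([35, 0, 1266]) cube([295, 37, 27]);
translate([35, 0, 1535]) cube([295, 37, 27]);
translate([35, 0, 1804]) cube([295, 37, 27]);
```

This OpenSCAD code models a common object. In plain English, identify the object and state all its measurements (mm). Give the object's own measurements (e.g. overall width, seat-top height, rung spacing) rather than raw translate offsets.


A straight ladder. Two 35×37 mm vertical rails, 1984 mm tall, stand 365 mm apart (outside-to-outside) with their front faces coplanar on the −y side. 7 rungs, each 37 mm deep and 27 mm tall, span between the inner faces of the rails, front faces flush with the rails. The lowest rung's underside is at z = 190 mm and rungs are spaced 269 mm apart (underside to underside).


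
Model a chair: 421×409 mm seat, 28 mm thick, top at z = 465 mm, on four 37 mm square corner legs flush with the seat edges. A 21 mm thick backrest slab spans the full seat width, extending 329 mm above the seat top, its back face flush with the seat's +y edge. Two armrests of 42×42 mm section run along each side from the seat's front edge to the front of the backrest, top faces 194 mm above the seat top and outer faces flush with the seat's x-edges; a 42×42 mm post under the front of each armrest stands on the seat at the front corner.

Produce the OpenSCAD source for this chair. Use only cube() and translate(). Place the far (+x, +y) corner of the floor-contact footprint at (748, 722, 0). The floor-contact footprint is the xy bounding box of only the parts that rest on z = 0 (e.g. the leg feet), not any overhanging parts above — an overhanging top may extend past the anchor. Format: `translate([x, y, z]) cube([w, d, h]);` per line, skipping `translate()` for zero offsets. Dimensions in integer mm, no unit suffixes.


// leg_h = 465 - 28 = 437
// arm post h = 194 - 42 = 152
translate([327, 313, 437]) cube([421, 409, 28]);
translate([327, 313, 0]) cube([37, 37, 437]);
translate([711, 313, 0]) cube([37, 37, 437]);
translate([327, 685, 0]) cube([37, 37, 437]);
translate([711, 685, 0]) cube([37, 37, 437]);
translate([327, 701, 465]) cube([421, 21, 329]);
translate([327, 313, 617]) cube([42, 388, 42]);
translate([706, 313, 617]) cube([42, 388, 42]);
translate([327, 313, 465]) cube([42, 42, 152]);
translate([706, 313, 465]) cube([42, 42, 152]);


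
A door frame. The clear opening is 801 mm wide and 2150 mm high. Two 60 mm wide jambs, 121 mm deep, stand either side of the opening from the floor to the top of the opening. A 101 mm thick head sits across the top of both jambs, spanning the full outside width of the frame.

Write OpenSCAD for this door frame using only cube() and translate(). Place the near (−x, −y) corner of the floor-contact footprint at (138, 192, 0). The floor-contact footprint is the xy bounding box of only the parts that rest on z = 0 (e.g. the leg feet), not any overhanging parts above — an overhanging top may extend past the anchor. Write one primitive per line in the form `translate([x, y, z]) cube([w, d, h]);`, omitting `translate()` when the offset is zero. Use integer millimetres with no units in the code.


translate([138, 192, 0]) cube([60, 121, 2150]);
translate([999, 192, 0]) cube([60, 121, 2150]);
translate([138, 192, 2150]) cube([921, 121, 101]);


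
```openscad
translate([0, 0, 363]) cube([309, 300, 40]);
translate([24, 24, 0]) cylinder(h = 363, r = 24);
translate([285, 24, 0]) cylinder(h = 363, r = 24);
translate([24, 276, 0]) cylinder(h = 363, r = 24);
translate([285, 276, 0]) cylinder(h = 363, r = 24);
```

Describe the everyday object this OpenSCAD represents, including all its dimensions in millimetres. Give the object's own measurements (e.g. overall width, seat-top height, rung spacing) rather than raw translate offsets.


A four-legged stool. The seat is a 309×300×40 mm slab whose top surface is at z = 403 mm; four round legs, each 48 mm in diameter, run from the floor (z = 0) to the underside of the seat, each leg's axis is inset half a diameter from the nearest pair of seat edges (so the leg's bounding box is flush with the corner).


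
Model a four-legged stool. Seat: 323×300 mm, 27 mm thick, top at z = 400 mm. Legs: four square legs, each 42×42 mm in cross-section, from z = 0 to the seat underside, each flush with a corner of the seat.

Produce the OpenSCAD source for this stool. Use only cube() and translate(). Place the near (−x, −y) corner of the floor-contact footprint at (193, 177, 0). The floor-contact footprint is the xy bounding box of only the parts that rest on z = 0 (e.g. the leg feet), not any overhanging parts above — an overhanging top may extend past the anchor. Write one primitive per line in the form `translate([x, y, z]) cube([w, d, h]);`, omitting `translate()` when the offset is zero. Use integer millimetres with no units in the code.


translate([193, 177, 373]) cube([323, 300, 27]);
translate([193, 177, 0]) cube([42, 42, 373]);
translate([474, 177, 0]) cube([42, 42, 373]);
translate([193, 435, 0]) cube([42, 42, 373]);
translate([474, 435, 0]) cube([42, 42, 373]);
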